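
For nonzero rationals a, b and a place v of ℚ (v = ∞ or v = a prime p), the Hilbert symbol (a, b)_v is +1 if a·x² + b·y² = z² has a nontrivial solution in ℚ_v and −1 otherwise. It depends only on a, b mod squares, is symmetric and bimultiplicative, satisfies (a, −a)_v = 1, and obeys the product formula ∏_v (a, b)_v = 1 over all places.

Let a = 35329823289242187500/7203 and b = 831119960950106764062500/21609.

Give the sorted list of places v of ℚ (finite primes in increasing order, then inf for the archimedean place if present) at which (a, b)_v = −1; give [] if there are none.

[3, 37]

(a, b) ≡ (324105, 8794049) mod (ℚ^×)²; places V = {2, 3, 5, 7, 11, 17, 23, 31, 37, 41, ∞}.
(a,b)_3: α=-1, u≡2; β=-2, v≡2 (mod 3); (2|3)=-1, (2|3)=-1; sign (−1)^0·-1^-2·-1^-1 = -1.
(a,b)_2: α=2, β=2; u≡1, v≡1 (mod 8); ε(u)ε(v)=0·0, αω(v)=2·0, βω(u)=2·0; sum ≡ 0  ⇒  +1.
(a,b)_∞: sgn(324105)=+, sgn(8794049)=+, so +1.
(a,b)_37: α=2, u≡31; β=3, v≡16 (mod 37); (31|37)=-1, (16|37)=+1; sign (−1)^0·-1^3·+1^2 = -1.
(a,b)_31: α=1, u≡10; β=1, v≡6 (mod 31); (10|31)=+1, (6|31)=-1; sign (−1)^1·+1^1·-1^1 = +1.
(a,b)_17: α=3, u≡1; β=5, v≡9 (mod 17); (1|17)=+1, (9|17)=+1; sign (−1)^0·+1^5·+1^3 = +1.
(a,b)_5: α=9, u≡4; β=8, v≡4 (mod 5); (4|5)=+1, (4|5)=+1; sign (−1)^0·+1^8·+1^9 = +1.
(a,b)_11: α=0, u≡4; β=1, v≡1 (mod 11); (4|11)=+1, (1|11)=+1; sign (−1)^0·+1^1·+1^0 = +1.
(a,b)_7: α=-4, u≡6; β=-4, v≡5 (mod 7); (6|7)=-1, (5|7)=-1; sign (−1)^0·-1^-4·-1^-4 = +1.
(a,b)_23: α=2, u≡2; β=2, v≡17 (mod 23); (2|23)=+1, (17|23)=-1; sign (−1)^0·+1^2·-1^2 = +1.
(a,b)_41: α=1, u≡5; β=1, v≡39 (mod 41); (5|41)=+1, (39|41)=+1; sign (−1)^0·+1^1·+1^1 = +1.
|Ram(324105, 8794049)| = 2, even; anisotropic at {3, 37}.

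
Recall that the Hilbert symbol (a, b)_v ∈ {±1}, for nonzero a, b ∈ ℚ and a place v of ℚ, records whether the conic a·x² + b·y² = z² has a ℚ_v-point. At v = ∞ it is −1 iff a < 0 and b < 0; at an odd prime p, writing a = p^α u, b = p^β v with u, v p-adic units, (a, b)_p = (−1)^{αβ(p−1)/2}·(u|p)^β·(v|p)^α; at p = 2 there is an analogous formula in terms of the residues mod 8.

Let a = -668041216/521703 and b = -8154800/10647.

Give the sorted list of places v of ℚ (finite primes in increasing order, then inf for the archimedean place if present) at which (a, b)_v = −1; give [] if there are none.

[7, 29, 37, inf]

Mod squares: a ≡ -285418, b ≡ -142709. Check v ∈ {∞, 2, 3, 5, 7, 13, 19, 29, 37}.
v=5: a=5^0·(≡3), b=5^2·(≡4) mod 5; (3|5)=-1, (4|5)=+1; (−1)^{0·2·2}·(-1)^2·(+1)^0 = +1.
v=29: a=29^1·(≡27), b=29^1·(≡25) mod 29; (27|29)=-1, (25|29)=+1; (−1)^{1·1·14}·(-1)^1·(+1)^1 = -1.
v=7: a=7^-3·(≡2), b=7^-1·(≡2) mod 7; (2|7)=+1, (2|7)=+1; (−1)^{-3·-1·3}·(+1)^-1·(+1)^-3 = -1.
v=2: v_2(a)=15, v_2(b)=4; units ≡ 3, 3 (mod 8); ε·ε+αω+βω = 1·1+15·1+4·1 ≡ 0  ⇒  (a,b)_2 = +1.
v=3: a=3^-2·(≡2), b=3^-2·(≡1) mod 3; (2|3)=-1, (1|3)=+1; (−1)^{-2·-2·1}·(-1)^-2·(+1)^-2 = +1.
v=∞: -285418 < 0 and -142709 < 0  ⇒  (a,b)_∞ = -1.
v=13: a=13^-2·(≡9), b=13^-2·(≡2) mod 13; (9|13)=+1, (2|13)=-1; (−1)^{-2·-2·6}·(+1)^-2·(-1)^-2 = +1.
v=37: a=37^1·(≡6), b=37^1·(≡36) mod 37; (6|37)=-1, (36|37)=+1; (−1)^{1·1·18}·(-1)^1·(+1)^1 = -1.
v=19: a=19^1·(≡6), b=19^1·(≡15) mod 19; (6|19)=+1, (15|19)=-1; (−1)^{1·1·9}·(+1)^1·(-1)^1 = +1.
(-285418, -142709 / ℚ) ramifies at {7, 29, 37, ∞}: a division algebra.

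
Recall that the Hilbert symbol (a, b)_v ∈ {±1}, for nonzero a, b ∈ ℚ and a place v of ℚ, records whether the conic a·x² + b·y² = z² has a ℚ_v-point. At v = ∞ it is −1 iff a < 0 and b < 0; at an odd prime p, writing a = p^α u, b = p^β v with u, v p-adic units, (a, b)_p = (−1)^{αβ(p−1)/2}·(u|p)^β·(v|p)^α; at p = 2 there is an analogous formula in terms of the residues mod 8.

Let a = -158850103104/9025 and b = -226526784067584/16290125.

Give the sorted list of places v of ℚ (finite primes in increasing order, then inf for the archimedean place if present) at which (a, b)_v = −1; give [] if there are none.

(a, b) ≡ (-1309, -30030) mod (ℚ^×)²; places V = {2, 3, 5, 7, 11, 13, 17, 19, ∞}.
(a,b)_17: α=3, u≡1; β=4, v≡8 (mod 17); (1|17)=+1, (8|17)=+1; sign (−1)^0·+1^4·+1^3 = +1.
(a,b)_19: α=-2, u≡18; β=-4, v≡6 (mod 19); (18|19)=-1, (6|19)=+1; sign (−1)^0·-1^-4·+1^-2 = +1.
(a,b)_11: α=1, u≡10; β=1, v≡5 (mod 11); (10|11)=-1, (5|11)=+1; sign (−1)^1·-1^1·+1^1 = +1.
(a,b)_∞: sgn(-1309)=−, sgn(-30030)=−, so -1.
(a,b)_2: α=6, β=11; u≡3, v≡1 (mod 8); ε(u)ε(v)=1·0, αω(v)=6·0, βω(u)=11·1; sum ≡ 1  ⇒  -1.
(a,b)_5: α=-2, u≡1; β=-3, v≡1 (mod 5); (1|5)=+1, (1|5)=+1; sign (−1)^0·+1^-3·+1^-2 = +1.
(a,b)_3: α=8, u≡2; β=3, v≡1 (mod 3); (2|3)=-1, (1|3)=+1; sign (−1)^0·-1^3·+1^8 = -1.
(a,b)_13: α=0, u≡3; β=1, v≡12 (mod 13); (3|13)=+1, (12|13)=+1; sign (−1)^0·+1^1·+1^0 = +1.
(a,b)_7: α=1, u≡4; β=3, v≡4 (mod 7); (4|7)=+1, (4|7)=+1; sign (−1)^1·+1^3·+1^1 = -1.
(-1309, -30030 / ℚ) ramifies at {2, 3, 7, ∞}: a division algebra.

[2, 3, 7, inf]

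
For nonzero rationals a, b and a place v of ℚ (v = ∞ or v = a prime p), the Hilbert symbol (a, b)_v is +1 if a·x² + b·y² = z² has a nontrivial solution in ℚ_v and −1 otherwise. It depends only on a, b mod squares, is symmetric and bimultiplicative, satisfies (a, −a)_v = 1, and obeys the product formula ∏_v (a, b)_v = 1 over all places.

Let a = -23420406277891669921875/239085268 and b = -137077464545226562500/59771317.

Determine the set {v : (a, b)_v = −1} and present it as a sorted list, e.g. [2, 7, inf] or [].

(a, b) ≡ (-5232799, -26347142965) mod (ℚ^×)²; places V = {2, 3, 5, 7, 11, 13, 19, 23, 31, 37, 41, 43, 53, ∞}.
(a,b)_41: α=-2, u≡1; β=-2, v≡2 (mod 41); (1|41)=+1, (2|41)=+1; sign (−1)^0·+1^-2·+1^-2 = +1.
(a,b)_43: α=1, u≡13; β=1, v≡4 (mod 43); (13|43)=+1, (4|43)=+1; sign (−1)^1·+1^1·+1^1 = -1.
(a,b)_∞: sgn(-5232799)=−, sgn(-26347142965)=−, so -1.
(a,b)_3: α=6, u≡2; β=6, v≡2 (mod 3); (2|3)=-1, (2|3)=-1; sign (−1)^0·-1^6·-1^6 = +1.
(a,b)_19: α=0, u≡14; β=1, v≡9 (mod 19); (14|19)=-1, (9|19)=+1; sign (−1)^0·-1^1·+1^0 = -1.
(a,b)_7: α=2, u≡2; β=0, v≡1 (mod 7); (2|7)=+1, (1|7)=+1; sign (−1)^0·+1^0·+1^2 = +1.
(a,b)_37: α=-1, u≡18; β=-1, v≡2 (mod 37); (18|37)=-1, (2|37)=-1; sign (−1)^0·-1^-1·-1^-1 = +1.
(a,b)_23: α=1, u≡18; β=1, v≡14 (mod 23); (18|23)=+1, (14|23)=-1; sign (−1)^1·+1^1·-1^1 = +1.
(a,b)_13: α=3, u≡1; β=3, v≡4 (mod 13); (1|13)=+1, (4|13)=+1; sign (−1)^0·+1^3·+1^3 = +1.
(a,b)_2: α=-2, β=2; u≡1, v≡3 (mod 8); ε(u)ε(v)=0·1, αω(v)=-2·1, βω(u)=2·0; sum ≡ 0  ⇒  +1.
(a,b)_5: α=10, u≡1; β=9, v≡2 (mod 5); (1|5)=+1, (2|5)=-1; sign (−1)^0·+1^9·-1^10 = +1.
(a,b)_11: α=1, u≡10; β=1, v≡3 (mod 11); (10|11)=-1, (3|11)=+1; sign (−1)^1·-1^1·+1^1 = +1.
(a,b)_53: α=2, u≡32; β=1, v≡33 (mod 53); (32|53)=-1, (33|53)=-1; sign (−1)^0·-1^1·-1^2 = -1.
(a,b)_31: α=-2, u≡8; β=-2, v≡12 (mod 31); (8|31)=+1, (12|31)=-1; sign (−1)^0·+1^-2·-1^-2 = +1.
(-5232799, -26347142965 / ℚ) ramifies at {19, 43, 53, ∞}: a division algebra.

[19, 43, 53, inf]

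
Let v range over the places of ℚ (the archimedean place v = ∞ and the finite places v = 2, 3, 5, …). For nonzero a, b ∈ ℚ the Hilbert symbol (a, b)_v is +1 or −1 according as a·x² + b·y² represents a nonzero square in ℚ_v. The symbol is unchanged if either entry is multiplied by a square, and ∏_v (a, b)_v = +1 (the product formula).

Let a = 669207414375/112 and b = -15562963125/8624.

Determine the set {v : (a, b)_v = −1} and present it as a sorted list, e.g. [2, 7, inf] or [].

(a, b) ≡ (329, -22231) mod (ℚ^×)²; places V = {2, 3, 5, 7, 11, 37, 43, 47, ∞}.
(a,b)_43: α=2, u≡2; β=1, v≡5 (mod 43); (2|43)=-1, (5|43)=-1; sign (−1)^0·-1^1·-1^2 = -1.
(a,b)_5: α=4, u≡4; β=4, v≡1 (mod 5); (4|5)=+1, (1|5)=+1; sign (−1)^0·+1^4·+1^4 = +1.
(a,b)_2: α=-4, β=-4; u≡1, v≡1 (mod 8); ε(u)ε(v)=0·0, αω(v)=-4·0, βω(u)=-4·0; sum ≡ 0  ⇒  +1.
(a,b)_47: α=1, u≡14; β=1, v≡15 (mod 47); (14|47)=+1, (15|47)=-1; sign (−1)^1·+1^1·-1^1 = +1.
(a,b)_3: α=2, u≡2; β=2, v≡2 (mod 3); (2|3)=-1, (2|3)=-1; sign (−1)^0·-1^2·-1^2 = +1.
(a,b)_7: α=-1, u≡5; β=-2, v≡4 (mod 7); (5|7)=-1, (4|7)=+1; sign (−1)^0·-1^-2·+1^-1 = +1.
(a,b)_∞: sgn(329)=+, sgn(-22231)=−, so +1.
(a,b)_37: α=2, u≡27; β=2, v≡17 (mod 37); (27|37)=+1, (17|37)=-1; sign (−1)^0·+1^2·-1^2 = +1.
(a,b)_11: α=0, u≡8; β=-1, v≡9 (mod 11); (8|11)=-1, (9|11)=+1; sign (−1)^0·-1^-1·+1^0 = -1.
Ram(329, -22231) = {11, 43}; no ℚ_11-point on the conic.

[11, 43]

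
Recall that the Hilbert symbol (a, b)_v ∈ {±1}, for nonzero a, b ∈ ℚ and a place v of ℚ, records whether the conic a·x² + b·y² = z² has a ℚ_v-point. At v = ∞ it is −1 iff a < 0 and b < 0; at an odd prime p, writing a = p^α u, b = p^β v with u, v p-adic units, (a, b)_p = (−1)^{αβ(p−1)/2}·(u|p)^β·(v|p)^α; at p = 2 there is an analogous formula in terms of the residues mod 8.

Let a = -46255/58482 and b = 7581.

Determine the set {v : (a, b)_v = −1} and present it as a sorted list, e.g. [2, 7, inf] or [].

[2, 11]

(a, b) ≡ (-110, 21) mod (ℚ^×)²; places V = {2, 3, 5, 7, 11, 19, 29, ∞}.
(a,b)_7: α=0, u≡2; β=1, v≡5 (mod 7); (2|7)=+1, (5|7)=-1; sign (−1)^0·+1^1·-1^0 = +1.
(a,b)_3: α=-4, u≡1; β=1, v≡1 (mod 3); (1|3)=+1, (1|3)=+1; sign (−1)^0·+1^1·+1^-4 = +1.
(a,b)_2: α=-1, β=0; u≡1, v≡5 (mod 8); ε(u)ε(v)=0·0, αω(v)=-1·1, βω(u)=0·0; sum ≡ 1  ⇒  -1.
(a,b)_19: α=-2, u≡1; β=2, v≡2 (mod 19); (1|19)=+1, (2|19)=-1; sign (−1)^0·+1^2·-1^-2 = +1.
(a,b)_11: α=1, u≡5; β=0, v≡2 (mod 11); (5|11)=+1, (2|11)=-1; sign (−1)^0·+1^0·-1^1 = -1.
(a,b)_5: α=1, u≡2; β=0, v≡1 (mod 5); (2|5)=-1, (1|5)=+1; sign (−1)^0·-1^0·+1^1 = +1.
(a,b)_∞: sgn(-110)=−, sgn(21)=+, so +1.
(a,b)_29: α=2, u≡5; β=0, v≡12 (mod 29); (5|29)=+1, (12|29)=-1; sign (−1)^0·+1^0·-1^2 = +1.
Ram(-110, 21) = {2, 11}; no ℚ_2-point on the conic.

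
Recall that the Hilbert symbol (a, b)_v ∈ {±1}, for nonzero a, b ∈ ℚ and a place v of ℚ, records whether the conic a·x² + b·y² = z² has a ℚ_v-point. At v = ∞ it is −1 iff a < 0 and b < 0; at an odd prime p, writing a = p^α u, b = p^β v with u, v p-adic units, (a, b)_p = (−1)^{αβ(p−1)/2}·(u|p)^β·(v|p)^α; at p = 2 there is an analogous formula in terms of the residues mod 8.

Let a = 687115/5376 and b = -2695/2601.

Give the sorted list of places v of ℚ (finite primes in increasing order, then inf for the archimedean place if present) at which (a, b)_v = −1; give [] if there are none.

(a, b) ≡ (15015, -55) mod (ℚ^×)²; places V = {2, 3, 5, 7, 11, 13, 17, 31, ∞}.
(a,b)_2: α=-8, β=0; u≡7, v≡1 (mod 8); ε(u)ε(v)=1·0, αω(v)=-8·0, βω(u)=0·0; sum ≡ 0  ⇒  +1.
(a,b)_11: α=1, u≡5; β=1, v≡6 (mod 11); (5|11)=+1, (6|11)=-1; sign (−1)^1·+1^1·-1^1 = +1.
(a,b)_31: α=2, u≡24; β=0, v≡20 (mod 31); (24|31)=-1, (20|31)=+1; sign (−1)^0·-1^0·+1^2 = +1.
(a,b)_∞: sgn(15015)=+, sgn(-55)=−, so +1.
(a,b)_17: α=0, u≡15; β=-2, v≡16 (mod 17); (15|17)=+1, (16|17)=+1; sign (−1)^0·+1^-2·+1^0 = +1.
(a,b)_7: α=-1, u≡6; β=2, v≡2 (mod 7); (6|7)=-1, (2|7)=+1; sign (−1)^0·-1^2·+1^-1 = +1.
(a,b)_3: α=-1, u≡1; β=-2, v≡2 (mod 3); (1|3)=+1, (2|3)=-1; sign (−1)^0·+1^-2·-1^-1 = -1.
(a,b)_5: α=1, u≡3; β=1, v≡1 (mod 5); (3|5)=-1, (1|5)=+1; sign (−1)^0·-1^1·+1^1 = -1.
(a,b)_13: α=1, u≡7; β=0, v≡9 (mod 13); (7|13)=-1, (9|13)=+1; sign (−1)^0·-1^0·+1^1 = +1.
(15015, -55 / ℚ) ramifies at {3, 5}: a division algebra.

[3, 5]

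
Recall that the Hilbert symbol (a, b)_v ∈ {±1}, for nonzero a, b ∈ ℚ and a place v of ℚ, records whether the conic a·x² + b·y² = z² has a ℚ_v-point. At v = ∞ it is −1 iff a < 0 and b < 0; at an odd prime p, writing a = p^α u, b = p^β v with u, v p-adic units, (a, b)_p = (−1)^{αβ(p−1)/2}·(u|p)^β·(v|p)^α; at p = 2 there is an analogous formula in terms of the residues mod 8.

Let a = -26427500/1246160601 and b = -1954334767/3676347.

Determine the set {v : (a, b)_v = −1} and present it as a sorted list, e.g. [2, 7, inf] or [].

[7, inf]

(a, b) ≡ (-11, -21) mod (ℚ^×)²; places V = {2, 3, 5, 7, 11, 31, 41, ∞}.
(a,b)_5: α=4, u≡1; β=0, v≡4 (mod 5); (1|5)=+1, (4|5)=+1; sign (−1)^0·+1^0·+1^4 = +1.
(a,b)_7: α=-2, u≡3; β=5, v≡1 (mod 7); (3|7)=-1, (1|7)=+1; sign (−1)^0·-1^5·+1^-2 = -1.
(a,b)_31: α=2, u≡14; β=2, v≡28 (mod 31); (14|31)=+1, (28|31)=+1; sign (−1)^0·+1^2·+1^2 = +1.
(a,b)_41: α=-4, u≡13; β=-2, v≡4 (mod 41); (13|41)=-1, (4|41)=+1; sign (−1)^0·-1^-2·+1^-4 = +1.
(a,b)_2: α=2, β=0; u≡5, v≡3 (mod 8); ε(u)ε(v)=0·1, αω(v)=2·1, βω(u)=0·1; sum ≡ 0  ⇒  +1.
(a,b)_3: α=-2, u≡1; β=-7, v≡2 (mod 3); (1|3)=+1, (2|3)=-1; sign (−1)^0·+1^-7·-1^-2 = +1.
(a,b)_11: α=1, u≡8; β=2, v≡1 (mod 11); (8|11)=-1, (1|11)=+1; sign (−1)^0·-1^2·+1^1 = +1.
(a,b)_∞: sgn(-11)=−, sgn(-21)=−, so -1.
Ram(-11, -21) = {7, ∞}; no ℚ_7-point on the conic.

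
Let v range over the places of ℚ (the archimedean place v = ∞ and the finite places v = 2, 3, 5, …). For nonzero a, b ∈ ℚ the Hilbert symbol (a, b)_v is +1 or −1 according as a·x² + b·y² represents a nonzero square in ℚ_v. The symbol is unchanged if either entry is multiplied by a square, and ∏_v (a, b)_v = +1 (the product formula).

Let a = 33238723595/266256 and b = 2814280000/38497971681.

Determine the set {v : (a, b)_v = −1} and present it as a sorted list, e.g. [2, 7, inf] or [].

(a, b) ≡ (124355, 133) mod (ℚ^×)²; places V = {2, 3, 5, 7, 11, 13, 17, 19, 23, 43, 47, ∞}.
(a,b)_3: α=-2, u≡2; β=-6, v≡1 (mod 3); (2|3)=-1, (1|3)=+1; sign (−1)^0·-1^-6·+1^-2 = +1.
(a,b)_17: α=1, u≡12; β=0, v≡5 (mod 17); (12|17)=-1, (5|17)=-1; sign (−1)^0·-1^0·-1^1 = -1.
(a,b)_43: α=-2, u≡20; β=-2, v≡38 (mod 43); (20|43)=-1, (38|43)=+1; sign (−1)^0·-1^-2·+1^-2 = +1.
(a,b)_19: α=1, u≡16; β=1, v≡16 (mod 19); (16|19)=+1, (16|19)=+1; sign (−1)^1·+1^1·+1^1 = -1.
(a,b)_5: α=1, u≡4; β=4, v≡3 (mod 5); (4|5)=+1, (3|5)=-1; sign (−1)^0·+1^4·-1^1 = -1.
(a,b)_7: α=1, u≡5; β=1, v≡5 (mod 7); (5|7)=-1, (5|7)=-1; sign (−1)^1·-1^1·-1^1 = -1.
(a,b)_13: α=0, u≡4; β=-4, v≡4 (mod 13); (4|13)=+1, (4|13)=+1; sign (−1)^0·+1^-4·+1^0 = +1.
(a,b)_47: α=2, u≡46; β=0, v≡40 (mod 47); (46|47)=-1, (40|47)=-1; sign (−1)^0·-1^0·-1^2 = +1.
(a,b)_2: α=-4, β=6; u≡3, v≡5 (mod 8); ε(u)ε(v)=1·0, αω(v)=-4·1, βω(u)=6·1; sum ≡ 0  ⇒  +1.
(a,b)_23: α=0, u≡7; β=2, v≡12 (mod 23); (7|23)=-1, (12|23)=+1; sign (−1)^0·-1^2·+1^0 = +1.
(a,b)_11: α=3, u≡6; β=0, v≡1 (mod 11); (6|11)=-1, (1|11)=+1; sign (−1)^0·-1^0·+1^3 = +1.
(a,b)_∞: sgn(124355)=+, sgn(133)=+, so +1.
|Ram(124355, 133)| = 4, even; anisotropic at {5, 7, 17, 19}.

[5, 7, 17, 19]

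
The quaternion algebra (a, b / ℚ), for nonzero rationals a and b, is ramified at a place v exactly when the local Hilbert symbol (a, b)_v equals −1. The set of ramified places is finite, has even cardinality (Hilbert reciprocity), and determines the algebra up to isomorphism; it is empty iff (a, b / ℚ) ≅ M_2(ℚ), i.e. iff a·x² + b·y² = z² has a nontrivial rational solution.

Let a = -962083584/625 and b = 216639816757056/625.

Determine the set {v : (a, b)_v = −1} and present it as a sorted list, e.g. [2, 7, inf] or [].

[17, 29]

(a, b) ≡ (-3451, 29) mod (ℚ^×)²; places V = {2, 3, 5, 7, 11, 17, 29, ∞}.
(a,b)_29: α=1, u≡15; β=3, v≡22 (mod 29); (15|29)=-1, (22|29)=+1; sign (−1)^0·-1^3·+1^1 = -1.
(a,b)_17: α=1, u≡4; β=2, v≡6 (mod 17); (4|17)=+1, (6|17)=-1; sign (−1)^0·+1^2·-1^1 = -1.
(a,b)_∞: sgn(-3451)=−, sgn(29)=+, so +1.
(a,b)_2: α=8, β=6; u≡5, v≡5 (mod 8); ε(u)ε(v)=0·0, αω(v)=8·1, βω(u)=6·1; sum ≡ 0  ⇒  +1.
(a,b)_3: α=2, u≡2; β=4, v≡2 (mod 3); (2|3)=-1, (2|3)=-1; sign (−1)^0·-1^4·-1^2 = +1.
(a,b)_7: α=1, u≡4; β=2, v≡1 (mod 7); (4|7)=+1, (1|7)=+1; sign (−1)^0·+1^2·+1^1 = +1.
(a,b)_11: α=2, u≡9; β=2, v≡10 (mod 11); (9|11)=+1, (10|11)=-1; sign (−1)^0·+1^2·-1^2 = +1.
(a,b)_5: α=-4, u≡1; β=-4, v≡1 (mod 5); (1|5)=+1, (1|5)=+1; sign (−1)^0·+1^-4·+1^-4 = +1.
Ram(-3451, 29) = {17, 29}; no ℚ_17-point on the conic.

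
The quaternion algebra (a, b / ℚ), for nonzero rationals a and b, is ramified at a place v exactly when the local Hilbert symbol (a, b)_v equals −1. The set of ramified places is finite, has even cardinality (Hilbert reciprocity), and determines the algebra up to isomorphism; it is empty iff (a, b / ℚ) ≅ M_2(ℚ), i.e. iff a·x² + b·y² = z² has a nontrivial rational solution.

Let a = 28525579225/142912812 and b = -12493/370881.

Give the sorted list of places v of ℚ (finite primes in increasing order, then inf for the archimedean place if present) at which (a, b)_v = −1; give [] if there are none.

(a, b) ≡ (9867, -13) mod (ℚ^×)²; places V = {2, 3, 5, 7, 11, 13, 17, 19, 23, 29, 31, ∞}.
(a,b)_13: α=1, u≡7; β=1, v≡10 (mod 13); (7|13)=-1, (10|13)=+1; sign (−1)^0·-1^1·+1^1 = -1.
(a,b)_5: α=2, u≡2; β=0, v≡2 (mod 5); (2|5)=-1, (2|5)=-1; sign (−1)^0·-1^0·-1^2 = +1.
(a,b)_31: α=2, u≡9; β=2, v≡25 (mod 31); (9|31)=+1, (25|31)=+1; sign (−1)^0·+1^2·+1^2 = +1.
(a,b)_17: α=-2, u≡5; β=0, v≡4 (mod 17); (5|17)=-1, (4|17)=+1; sign (−1)^0·-1^0·+1^-2 = +1.
(a,b)_∞: sgn(9867)=+, sgn(-13)=−, so +1.
(a,b)_2: α=-2, β=0; u≡3, v≡3 (mod 8); ε(u)ε(v)=1·1, αω(v)=-2·1, βω(u)=0·1; sum ≡ 1  ⇒  -1.
(a,b)_11: α=1, u≡2; β=0, v≡5 (mod 11); (2|11)=-1, (5|11)=+1; sign (−1)^0·-1^0·+1^1 = +1.
(a,b)_7: α=-2, u≡1; β=-2, v≡1 (mod 7); (1|7)=+1, (1|7)=+1; sign (−1)^0·+1^-2·+1^-2 = +1.
(a,b)_3: α=-1, u≡1; β=-2, v≡2 (mod 3); (1|3)=+1, (2|3)=-1; sign (−1)^0·+1^-2·-1^-1 = -1.
(a,b)_23: α=1, u≡10; β=0, v≡7 (mod 23); (10|23)=-1, (7|23)=-1; sign (−1)^0·-1^0·-1^1 = -1.
(a,b)_19: α=2, u≡1; β=0, v≡9 (mod 19); (1|19)=+1, (9|19)=+1; sign (−1)^0·+1^0·+1^2 = +1.
(a,b)_29: α=-2, u≡22; β=-2, v≡1 (mod 29); (22|29)=+1, (1|29)=+1; sign (−1)^0·+1^-2·+1^-2 = +1.
Ram(9867, -13) = {2, 3, 13, 23}; no ℚ_2-point on the conic.

[2, 3, 13, 23]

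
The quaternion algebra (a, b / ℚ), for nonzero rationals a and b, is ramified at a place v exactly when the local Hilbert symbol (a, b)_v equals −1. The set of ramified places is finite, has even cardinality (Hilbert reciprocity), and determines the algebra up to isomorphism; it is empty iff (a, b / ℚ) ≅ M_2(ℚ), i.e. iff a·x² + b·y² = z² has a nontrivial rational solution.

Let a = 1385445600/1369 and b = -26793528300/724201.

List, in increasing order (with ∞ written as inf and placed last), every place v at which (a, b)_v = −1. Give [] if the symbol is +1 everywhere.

(a, b) ≡ (7854, -187) mod (ℚ^×)²; places V = {2, 3, 5, 7, 11, 17, 19, 23, 37, ∞}.
(a,b)_37: α=-2, u≡25; β=-2, v≡5 (mod 37); (25|37)=+1, (5|37)=-1; sign (−1)^0·+1^-2·-1^-2 = +1.
(a,b)_7: α=3, u≡1; β=2, v≡4 (mod 7); (1|7)=+1, (4|7)=+1; sign (−1)^0·+1^2·+1^3 = +1.
(a,b)_2: α=5, β=2; u≡7, v≡5 (mod 8); ε(u)ε(v)=1·0, αω(v)=5·1, βω(u)=2·0; sum ≡ 1  ⇒  -1.
(a,b)_∞: sgn(7854)=+, sgn(-187)=−, so +1.
(a,b)_19: α=0, u≡9; β=2, v≡10 (mod 19); (9|19)=+1, (10|19)=-1; sign (−1)^0·+1^2·-1^0 = +1.
(a,b)_11: α=1, u≡8; β=1, v≡4 (mod 11); (8|11)=-1, (4|11)=+1; sign (−1)^1·-1^1·+1^1 = +1.
(a,b)_3: α=3, u≡2; β=4, v≡2 (mod 3); (2|3)=-1, (2|3)=-1; sign (−1)^0·-1^4·-1^3 = -1.
(a,b)_17: α=1, u≡14; β=1, v≡7 (mod 17); (14|17)=-1, (7|17)=-1; sign (−1)^0·-1^1·-1^1 = +1.
(a,b)_23: α=0, u≡10; β=-2, v≡21 (mod 23); (10|23)=-1, (21|23)=-1; sign (−1)^0·-1^-2·-1^0 = +1.
(a,b)_5: α=2, u≡1; β=2, v≡3 (mod 5); (1|5)=+1, (3|5)=-1; sign (−1)^0·+1^2·-1^2 = +1.
|Ram(7854, -187)| = 2, even; anisotropic at {2, 3}.

[2, 3]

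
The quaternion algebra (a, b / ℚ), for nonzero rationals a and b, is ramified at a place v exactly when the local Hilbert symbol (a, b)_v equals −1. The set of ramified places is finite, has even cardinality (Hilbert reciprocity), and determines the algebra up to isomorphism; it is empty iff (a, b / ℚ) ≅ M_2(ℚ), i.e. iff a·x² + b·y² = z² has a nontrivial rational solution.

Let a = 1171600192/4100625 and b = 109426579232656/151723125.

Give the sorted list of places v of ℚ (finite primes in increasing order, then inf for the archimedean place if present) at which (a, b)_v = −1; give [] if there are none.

Mod squares: a ≡ 133, b ≡ 37. Check v ∈ {∞, 2, 3, 5, 7, 19, 37, 53}.
v=53: a=53^2·(≡48), b=53^4·(≡46) mod 53; (48|53)=-1, (46|53)=+1; (−1)^{2·4·26}·(-1)^4·(+1)^2 = +1.
v=37: a=37^0·(≡20), b=37^-1·(≡3) mod 37; (20|37)=-1, (3|37)=+1; (−1)^{0·-1·18}·(-1)^-1·(+1)^0 = -1.
v=7: a=7^3·(≡6), b=7^4·(≡4) mod 7; (6|7)=-1, (4|7)=+1; (−1)^{3·4·3}·(-1)^4·(+1)^3 = +1.
v=5: a=5^-4·(≡2), b=5^-4·(≡3) mod 5; (2|5)=-1, (3|5)=-1; (−1)^{-4·-4·2}·(-1)^-4·(-1)^-4 = +1.
v=∞: 133 > 0 and 37 > 0  ⇒  (a,b)_∞ = +1.
v=3: a=3^-8·(≡1), b=3^-8·(≡1) mod 3; (1|3)=+1, (1|3)=+1; (−1)^{-8·-8·1}·(+1)^-8·(+1)^-8 = +1.
v=2: v_2(a)=6, v_2(b)=4; units ≡ 5, 5 (mod 8); ε·ε+αω+βω = 0·0+6·1+4·1 ≡ 0  ⇒  (a,b)_2 = +1.
v=19: a=19^1·(≡16), b=19^2·(≡8) mod 19; (16|19)=+1, (8|19)=-1; (−1)^{1·2·9}·(+1)^2·(-1)^1 = -1.
Ram(133, 37) = {19, 37}; no ℚ_19-point on the conic.

[19, 37]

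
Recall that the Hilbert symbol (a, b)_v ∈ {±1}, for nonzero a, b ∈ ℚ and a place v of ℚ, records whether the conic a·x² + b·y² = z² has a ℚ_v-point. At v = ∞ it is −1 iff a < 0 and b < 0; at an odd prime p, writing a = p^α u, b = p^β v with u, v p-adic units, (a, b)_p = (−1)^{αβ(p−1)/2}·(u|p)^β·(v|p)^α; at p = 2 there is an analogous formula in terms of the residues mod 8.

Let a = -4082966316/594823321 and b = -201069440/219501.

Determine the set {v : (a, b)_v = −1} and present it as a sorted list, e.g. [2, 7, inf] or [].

[2, 11, 29, inf]

Mod squares: a ≡ -11, b ≡ -3190. Check v ∈ {∞, 2, 3, 5, 11, 13, 19, 29}.
v=3: a=3^2·(≡1), b=3^-2·(≡2) mod 3; (1|3)=+1, (2|3)=-1; (−1)^{2·-2·1}·(+1)^-2·(-1)^2 = +1.
v=19: a=19^2·(≡8), b=19^0·(≡13) mod 19; (8|19)=-1, (13|19)=-1; (−1)^{2·0·9}·(-1)^0·(-1)^2 = +1.
v=∞: -11 < 0 and -3190 < 0  ⇒  (a,b)_∞ = -1.
v=11: a=11^1·(≡2), b=11^1·(≡8) mod 11; (2|11)=-1, (8|11)=-1; (−1)^{1·1·5}·(-1)^1·(-1)^1 = -1.
v=13: a=13^4·(≡5), b=13^4·(≡5) mod 13; (5|13)=-1, (5|13)=-1; (−1)^{4·4·6}·(-1)^4·(-1)^4 = +1.
v=29: a=29^-6·(≡2), b=29^-3·(≡13) mod 29; (2|29)=-1, (13|29)=+1; (−1)^{-6·-3·14}·(-1)^-3·(+1)^-6 = -1.
v=2: v_2(a)=2, v_2(b)=7; units ≡ 5, 5 (mod 8); ε·ε+αω+βω = 0·0+2·1+7·1 ≡ 1  ⇒  (a,b)_2 = -1.
v=5: a=5^0·(≡4), b=5^1·(≡2) mod 5; (4|5)=+1, (2|5)=-1; (−1)^{0·1·2}·(+1)^1·(-1)^0 = +1.
Ram(-11, -3190) = {2, 11, 29, ∞}; no ℚ_2-point on the conic.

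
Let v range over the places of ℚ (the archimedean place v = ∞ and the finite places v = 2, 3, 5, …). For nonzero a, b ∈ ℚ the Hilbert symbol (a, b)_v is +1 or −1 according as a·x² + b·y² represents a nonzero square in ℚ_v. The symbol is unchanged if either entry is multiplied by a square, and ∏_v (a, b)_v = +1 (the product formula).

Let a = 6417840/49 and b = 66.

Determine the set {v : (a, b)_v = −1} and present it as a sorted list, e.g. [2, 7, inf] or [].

Mod squares: a ≡ 3315, b ≡ 66. Check v ∈ {∞, 2, 3, 5, 7, 11, 13, 17}.
v=5: a=5^1·(≡2), b=5^0·(≡1) mod 5; (2|5)=-1, (1|5)=+1; (−1)^{1·0·2}·(-1)^0·(+1)^1 = +1.
v=∞: 3315 > 0 and 66 > 0  ⇒  (a,b)_∞ = +1.
v=2: v_2(a)=4, v_2(b)=1; units ≡ 3, 1 (mod 8); ε·ε+αω+βω = 1·0+4·0+1·1 ≡ 1  ⇒  (a,b)_2 = -1.
v=13: a=13^1·(≡7), b=13^0·(≡1) mod 13; (7|13)=-1, (1|13)=+1; (−1)^{1·0·6}·(-1)^0·(+1)^1 = +1.
v=3: a=3^1·(≡1), b=3^1·(≡1) mod 3; (1|3)=+1, (1|3)=+1; (−1)^{1·1·1}·(+1)^1·(+1)^1 = -1.
v=11: a=11^2·(≡4), b=11^1·(≡6) mod 11; (4|11)=+1, (6|11)=-1; (−1)^{2·1·5}·(+1)^1·(-1)^2 = +1.
v=17: a=17^1·(≡8), b=17^0·(≡15) mod 17; (8|17)=+1, (15|17)=+1; (−1)^{1·0·8}·(+1)^0·(+1)^1 = +1.
v=7: a=7^-2·(≡2), b=7^0·(≡3) mod 7; (2|7)=+1, (3|7)=-1; (−1)^{-2·0·3}·(+1)^0·(-1)^-2 = +1.
Ram(3315, 66) = {2, 3}; no ℚ_2-point on the conic.

[2, 3]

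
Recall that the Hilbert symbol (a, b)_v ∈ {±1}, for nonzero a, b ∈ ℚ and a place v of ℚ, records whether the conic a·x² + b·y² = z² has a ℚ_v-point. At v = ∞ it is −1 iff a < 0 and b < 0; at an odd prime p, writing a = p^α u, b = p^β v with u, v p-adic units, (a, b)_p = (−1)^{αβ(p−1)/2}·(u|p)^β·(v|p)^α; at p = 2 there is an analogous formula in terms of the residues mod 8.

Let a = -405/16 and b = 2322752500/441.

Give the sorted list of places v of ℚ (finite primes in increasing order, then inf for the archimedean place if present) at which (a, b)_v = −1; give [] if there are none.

(a, b) ≡ (-5, 929101) mod (ℚ^×)²; places V = {2, 3, 5, 7, 17, 31, 41, 43, ∞}.
(a,b)_∞: sgn(-5)=−, sgn(929101)=+, so +1.
(a,b)_31: α=0, u≡27; β=1, v≡5 (mod 31); (27|31)=-1, (5|31)=+1; sign (−1)^0·-1^1·+1^0 = -1.
(a,b)_2: α=-4, β=2; u≡3, v≡5 (mod 8); ε(u)ε(v)=1·0, αω(v)=-4·1, βω(u)=2·1; sum ≡ 0  ⇒  +1.
(a,b)_3: α=4, u≡1; β=-2, v≡1 (mod 3); (1|3)=+1, (1|3)=+1; sign (−1)^0·+1^-2·+1^4 = +1.
(a,b)_7: α=0, u≡4; β=-2, v≡6 (mod 7); (4|7)=+1, (6|7)=-1; sign (−1)^0·+1^-2·-1^0 = +1.
(a,b)_43: α=0, u≡15; β=1, v≡31 (mod 43); (15|43)=+1, (31|43)=+1; sign (−1)^0·+1^1·+1^0 = +1.
(a,b)_41: α=0, u≡8; β=1, v≡7 (mod 41); (8|41)=+1, (7|41)=-1; sign (−1)^0·+1^1·-1^0 = +1.
(a,b)_5: α=1, u≡4; β=4, v≡4 (mod 5); (4|5)=+1, (4|5)=+1; sign (−1)^0·+1^4·+1^1 = +1.
(a,b)_17: α=0, u≡14; β=1, v≡2 (mod 17); (14|17)=-1, (2|17)=+1; sign (−1)^0·-1^1·+1^0 = -1.
|Ram(-5, 929101)| = 2, even; anisotropic at {17, 31}.

[17, 31]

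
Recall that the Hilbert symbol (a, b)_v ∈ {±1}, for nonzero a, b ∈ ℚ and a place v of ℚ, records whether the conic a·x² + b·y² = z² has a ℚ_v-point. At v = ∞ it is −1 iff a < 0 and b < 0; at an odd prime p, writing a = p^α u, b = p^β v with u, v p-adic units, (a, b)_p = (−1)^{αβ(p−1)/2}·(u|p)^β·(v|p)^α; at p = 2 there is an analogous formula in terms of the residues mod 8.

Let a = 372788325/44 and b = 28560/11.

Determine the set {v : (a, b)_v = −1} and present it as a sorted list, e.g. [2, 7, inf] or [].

(a, b) ≡ (143, 19635) mod (ℚ^×)²; places V = {2, 3, 5, 7, 11, 13, 17, ∞}.
(a,b)_11: α=-1, u≡2; β=-1, v≡4 (mod 11); (2|11)=-1, (4|11)=+1; sign (−1)^1·-1^-1·+1^-1 = +1.
(a,b)_3: α=4, u≡2; β=1, v≡2 (mod 3); (2|3)=-1, (2|3)=-1; sign (−1)^0·-1^1·-1^4 = -1.
(a,b)_17: α=2, u≡5; β=1, v≡9 (mod 17); (5|17)=-1, (9|17)=+1; sign (−1)^0·-1^1·+1^2 = -1.
(a,b)_5: α=2, u≡2; β=1, v≡2 (mod 5); (2|5)=-1, (2|5)=-1; sign (−1)^0·-1^1·-1^2 = -1.
(a,b)_13: α=1, u≡8; β=0, v≡7 (mod 13); (8|13)=-1, (7|13)=-1; sign (−1)^0·-1^0·-1^1 = -1.
(a,b)_7: α=2, u≡5; β=1, v≡5 (mod 7); (5|7)=-1, (5|7)=-1; sign (−1)^0·-1^1·-1^2 = -1.
(a,b)_∞: sgn(143)=+, sgn(19635)=+, so +1.
(a,b)_2: α=-2, β=4; u≡7, v≡3 (mod 8); ε(u)ε(v)=1·1, αω(v)=-2·1, βω(u)=4·0; sum ≡ 1  ⇒  -1.
Ram(143, 19635) = {2, 3, 5, 7, 13, 17}; no ℚ_2-point on the conic.

[2, 3, 5, 7, 13, 17]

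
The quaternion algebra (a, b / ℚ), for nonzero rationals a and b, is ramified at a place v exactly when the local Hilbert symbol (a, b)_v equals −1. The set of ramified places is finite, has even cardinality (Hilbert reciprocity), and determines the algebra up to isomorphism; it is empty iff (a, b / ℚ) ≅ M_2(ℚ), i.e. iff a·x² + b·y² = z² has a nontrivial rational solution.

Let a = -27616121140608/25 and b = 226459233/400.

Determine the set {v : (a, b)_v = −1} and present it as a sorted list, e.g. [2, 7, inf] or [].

(a, b) ≡ (-22, 57057) mod (ℚ^×)²; places V = {2, 3, 5, 7, 11, 13, 19, ∞}.
(a,b)_13: α=2, u≡12; β=1, v≡11 (mod 13); (12|13)=+1, (11|13)=-1; sign (−1)^0·+1^1·-1^2 = +1.
(a,b)_2: α=7, β=-4; u≡5, v≡1 (mod 8); ε(u)ε(v)=0·0, αω(v)=7·0, βω(u)=-4·1; sum ≡ 0  ⇒  +1.
(a,b)_3: α=8, u≡2; β=5, v≡2 (mod 3); (2|3)=-1, (2|3)=-1; sign (−1)^0·-1^5·-1^8 = -1.
(a,b)_∞: sgn(-22)=−, sgn(57057)=+, so +1.
(a,b)_7: α=2, u≡5; β=3, v≡5 (mod 7); (5|7)=-1, (5|7)=-1; sign (−1)^0·-1^3·-1^2 = -1.
(a,b)_19: α=2, u≡6; β=1, v≡17 (mod 19); (6|19)=+1, (17|19)=+1; sign (−1)^0·+1^1·+1^2 = +1.
(a,b)_11: α=1, u≡1; β=1, v≡8 (mod 11); (1|11)=+1, (8|11)=-1; sign (−1)^1·+1^1·-1^1 = +1.
(a,b)_5: α=-2, u≡2; β=-2, v≡3 (mod 5); (2|5)=-1, (3|5)=-1; sign (−1)^0·-1^-2·-1^-2 = +1.
|Ram(-22, 57057)| = 2, even; anisotropic at {3, 7}.

[3, 7]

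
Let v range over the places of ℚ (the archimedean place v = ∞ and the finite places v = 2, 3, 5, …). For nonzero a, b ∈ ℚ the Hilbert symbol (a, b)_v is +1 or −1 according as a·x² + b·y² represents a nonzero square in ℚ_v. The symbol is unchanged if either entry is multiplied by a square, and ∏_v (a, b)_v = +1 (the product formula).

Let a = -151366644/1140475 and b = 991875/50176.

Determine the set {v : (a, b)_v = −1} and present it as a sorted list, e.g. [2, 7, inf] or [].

(a, b) ≡ (-8151, 3) mod (ℚ^×)²; places V = {2, 3, 5, 7, 11, 13, 19, 23, ∞}.
(a,b)_19: α=-1, u≡12; β=0, v≡13 (mod 19); (12|19)=-1, (13|19)=-1; sign (−1)^0·-1^0·-1^-1 = -1.
(a,b)_3: α=7, u≡1; β=1, v≡1 (mod 3); (1|3)=+1, (1|3)=+1; sign (−1)^1·+1^1·+1^7 = -1.
(a,b)_2: α=2, β=-10; u≡1, v≡3 (mod 8); ε(u)ε(v)=0·1, αω(v)=2·1, βω(u)=-10·0; sum ≡ 0  ⇒  +1.
(a,b)_23: α=0, u≡11; β=2, v≡8 (mod 23); (11|23)=-1, (8|23)=+1; sign (−1)^0·-1^2·+1^0 = +1.
(a,b)_13: α=1, u≡4; β=0, v≡3 (mod 13); (4|13)=+1, (3|13)=+1; sign (−1)^0·+1^0·+1^1 = +1.
(a,b)_5: α=-2, u≡4; β=4, v≡2 (mod 5); (4|5)=+1, (2|5)=-1; sign (−1)^0·+1^4·-1^-2 = +1.
(a,b)_11: α=3, u≡10; β=0, v≡1 (mod 11); (10|11)=-1, (1|11)=+1; sign (−1)^0·-1^0·+1^3 = +1.
(a,b)_7: α=-4, u≡2; β=-2, v≡5 (mod 7); (2|7)=+1, (5|7)=-1; sign (−1)^0·+1^-2·-1^-4 = +1.
(a,b)_∞: sgn(-8151)=−, sgn(3)=+, so +1.
(-8151, 3 / ℚ) ramifies at {3, 19}: a division algebra.

[3, 19]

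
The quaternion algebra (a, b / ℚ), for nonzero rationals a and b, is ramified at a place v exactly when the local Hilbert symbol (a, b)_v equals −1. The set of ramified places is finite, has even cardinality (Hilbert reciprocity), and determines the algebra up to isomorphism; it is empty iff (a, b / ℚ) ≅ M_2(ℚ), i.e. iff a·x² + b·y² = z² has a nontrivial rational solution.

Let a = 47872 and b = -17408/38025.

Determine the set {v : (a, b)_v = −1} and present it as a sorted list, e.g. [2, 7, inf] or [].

(a, b) ≡ (187, -17) mod (ℚ^×)²; places V = {2, 3, 5, 11, 13, 17, ∞}.
(a,b)_17: α=1, u≡11; β=1, v≡1 (mod 17); (11|17)=-1, (1|17)=+1; sign (−1)^0·-1^1·+1^1 = -1.
(a,b)_3: α=0, u≡1; β=-2, v≡1 (mod 3); (1|3)=+1, (1|3)=+1; sign (−1)^0·+1^-2·+1^0 = +1.
(a,b)_5: α=0, u≡2; β=-2, v≡2 (mod 5); (2|5)=-1, (2|5)=-1; sign (−1)^0·-1^-2·-1^0 = +1.
(a,b)_13: α=0, u≡6; β=-2, v≡3 (mod 13); (6|13)=-1, (3|13)=+1; sign (−1)^0·-1^-2·+1^0 = +1.
(a,b)_∞: sgn(187)=+, sgn(-17)=−, so +1.
(a,b)_11: α=1, u≡7; β=0, v≡3 (mod 11); (7|11)=-1, (3|11)=+1; sign (−1)^0·-1^0·+1^1 = +1.
(a,b)_2: α=8, β=10; u≡3, v≡7 (mod 8); ε(u)ε(v)=1·1, αω(v)=8·0, βω(u)=10·1; sum ≡ 1  ⇒  -1.
(187, -17 / ℚ) ramifies at {2, 17}: a division algebra.

[2, 17]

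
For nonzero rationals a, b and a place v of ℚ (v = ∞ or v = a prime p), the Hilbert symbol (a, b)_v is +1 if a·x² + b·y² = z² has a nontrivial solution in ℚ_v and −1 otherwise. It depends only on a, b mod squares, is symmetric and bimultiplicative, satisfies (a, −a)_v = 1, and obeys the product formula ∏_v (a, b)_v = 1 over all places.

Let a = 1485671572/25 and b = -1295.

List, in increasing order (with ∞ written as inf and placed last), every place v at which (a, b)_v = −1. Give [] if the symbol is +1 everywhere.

[5, 41]

(a, b) ≡ (3157, -1295) mod (ℚ^×)²; places V = {2, 5, 7, 11, 37, 41, ∞}.
(a,b)_37: α=0, u≡7; β=1, v≡2 (mod 37); (7|37)=+1, (2|37)=-1; sign (−1)^0·+1^1·-1^0 = +1.
(a,b)_2: α=2, β=0; u≡5, v≡1 (mod 8); ε(u)ε(v)=0·0, αω(v)=2·0, βω(u)=0·1; sum ≡ 0  ⇒  +1.
(a,b)_∞: sgn(3157)=+, sgn(-1295)=−, so +1.
(a,b)_11: α=1, u≡9; β=0, v≡3 (mod 11); (9|11)=+1, (3|11)=+1; sign (−1)^0·+1^0·+1^1 = +1.
(a,b)_41: α=1, u≡25; β=0, v≡17 (mod 41); (25|41)=+1, (17|41)=-1; sign (−1)^0·+1^0·-1^1 = -1.
(a,b)_7: α=7, u≡3; β=1, v≡4 (mod 7); (3|7)=-1, (4|7)=+1; sign (−1)^1·-1^1·+1^7 = +1.
(a,b)_5: α=-2, u≡2; β=1, v≡1 (mod 5); (2|5)=-1, (1|5)=+1; sign (−1)^0·-1^1·+1^-2 = -1.
(3157, -1295 / ℚ) ramifies at {5, 41}: a division algebra.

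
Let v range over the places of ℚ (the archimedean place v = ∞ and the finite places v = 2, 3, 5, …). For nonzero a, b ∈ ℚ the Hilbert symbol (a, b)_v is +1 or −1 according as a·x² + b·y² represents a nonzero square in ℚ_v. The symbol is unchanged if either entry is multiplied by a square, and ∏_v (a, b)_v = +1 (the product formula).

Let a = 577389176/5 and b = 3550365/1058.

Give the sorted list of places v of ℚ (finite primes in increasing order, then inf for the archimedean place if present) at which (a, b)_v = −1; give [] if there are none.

Mod squares: a ≡ 70, b ≡ 2730. Check v ∈ {∞, 2, 3, 5, 7, 13, 17, 19, 23}.
v=7: a=7^1·(≡5), b=7^1·(≡3) mod 7; (5|7)=-1, (3|7)=-1; (−1)^{1·1·3}·(-1)^1·(-1)^1 = -1.
v=5: a=5^-1·(≡1), b=5^1·(≡1) mod 5; (1|5)=+1, (1|5)=+1; (−1)^{-1·1·2}·(+1)^1·(+1)^-1 = +1.
v=19: a=19^2·(≡3), b=19^0·(≡18) mod 19; (3|19)=-1, (18|19)=-1; (−1)^{2·0·9}·(-1)^0·(-1)^2 = +1.
v=13: a=13^4·(≡8), b=13^1·(≡8) mod 13; (8|13)=-1, (8|13)=-1; (−1)^{4·1·6}·(-1)^1·(-1)^4 = -1.
v=17: a=17^0·(≡4), b=17^2·(≡7) mod 17; (4|17)=+1, (7|17)=-1; (−1)^{0·2·8}·(+1)^2·(-1)^0 = +1.
v=2: v_2(a)=3, v_2(b)=-1; units ≡ 3, 5 (mod 8); ε·ε+αω+βω = 1·0+3·1+-1·1 ≡ 0  ⇒  (a,b)_2 = +1.
v=∞: 70 > 0 and 2730 > 0  ⇒  (a,b)_∞ = +1.
v=23: a=23^0·(≡1), b=23^-2·(≡8) mod 23; (1|23)=+1, (8|23)=+1; (−1)^{0·-2·11}·(+1)^-2·(+1)^0 = +1.
v=3: a=3^0·(≡1), b=3^3·(≡1) mod 3; (1|3)=+1, (1|3)=+1; (−1)^{0·3·1}·(+1)^3·(+1)^0 = +1.
(70, 2730 / ℚ) ramifies at {7, 13}: a division algebra.

[7, 13]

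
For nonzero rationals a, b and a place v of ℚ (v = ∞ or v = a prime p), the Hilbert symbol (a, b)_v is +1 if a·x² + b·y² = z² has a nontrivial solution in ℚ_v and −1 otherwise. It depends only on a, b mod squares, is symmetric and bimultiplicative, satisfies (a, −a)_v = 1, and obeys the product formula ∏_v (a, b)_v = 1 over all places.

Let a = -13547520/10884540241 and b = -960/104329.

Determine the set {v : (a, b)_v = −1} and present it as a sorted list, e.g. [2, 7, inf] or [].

[5, inf]

Mod squares: a ≡ -30, b ≡ -15. Check v ∈ {∞, 2, 3, 5, 7, 17, 19}.
v=5: a=5^1·(≡1), b=5^1·(≡2) mod 5; (1|5)=+1, (2|5)=-1; (−1)^{1·1·2}·(+1)^1·(-1)^1 = -1.
v=19: a=19^-4·(≡15), b=19^-2·(≡7) mod 19; (15|19)=-1, (7|19)=+1; (−1)^{-4·-2·9}·(-1)^-2·(+1)^-4 = +1.
v=2: v_2(a)=11, v_2(b)=6; units ≡ 1, 1 (mod 8); ε·ε+αω+βω = 0·0+11·0+6·0 ≡ 0  ⇒  (a,b)_2 = +1.
v=3: a=3^3·(≡2), b=3^1·(≡1) mod 3; (2|3)=-1, (1|3)=+1; (−1)^{3·1·1}·(-1)^1·(+1)^3 = +1.
v=∞: -30 < 0 and -15 < 0  ⇒  (a,b)_∞ = -1.
v=17: a=17^-4·(≡16), b=17^-2·(≡15) mod 17; (16|17)=+1, (15|17)=+1; (−1)^{-4·-2·8}·(+1)^-2·(+1)^-4 = +1.
v=7: a=7^2·(≡6), b=7^0·(≡6) mod 7; (6|7)=-1, (6|7)=-1; (−1)^{2·0·3}·(-1)^0·(-1)^2 = +1.
|Ram(-30, -15)| = 2, even; anisotropic at {5, ∞}.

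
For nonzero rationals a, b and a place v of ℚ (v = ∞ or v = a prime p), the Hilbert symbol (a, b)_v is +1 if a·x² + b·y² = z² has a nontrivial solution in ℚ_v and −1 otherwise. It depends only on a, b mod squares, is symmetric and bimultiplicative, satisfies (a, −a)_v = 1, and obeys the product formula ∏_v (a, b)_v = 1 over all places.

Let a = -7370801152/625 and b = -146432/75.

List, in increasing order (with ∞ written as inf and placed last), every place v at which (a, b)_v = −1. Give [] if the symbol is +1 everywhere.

[2, 3, 11, inf]

Mod squares: a ≡ -22, b ≡ -429. Check v ∈ {∞, 2, 3, 5, 11, 13}.
v=11: a=11^3·(≡9), b=11^1·(≡1) mod 11; (9|11)=+1, (1|11)=+1; (−1)^{3·1·5}·(+1)^1·(+1)^3 = -1.
v=3: a=3^0·(≡2), b=3^-1·(≡1) mod 3; (2|3)=-1, (1|3)=+1; (−1)^{0·-1·1}·(-1)^-1·(+1)^0 = -1.
v=5: a=5^-4·(≡3), b=5^-2·(≡1) mod 5; (3|5)=-1, (1|5)=+1; (−1)^{-4·-2·2}·(-1)^-2·(+1)^-4 = +1.
v=13: a=13^2·(≡12), b=13^1·(≡2) mod 13; (12|13)=+1, (2|13)=-1; (−1)^{2·1·6}·(+1)^1·(-1)^2 = +1.
v=2: v_2(a)=15, v_2(b)=10; units ≡ 5, 3 (mod 8); ε·ε+αω+βω = 0·1+15·1+10·1 ≡ 1  ⇒  (a,b)_2 = -1.
v=∞: -22 < 0 and -429 < 0  ⇒  (a,b)_∞ = -1.
Ram(-22, -429) = {2, 3, 11, ∞}; no ℚ_2-point on the conic.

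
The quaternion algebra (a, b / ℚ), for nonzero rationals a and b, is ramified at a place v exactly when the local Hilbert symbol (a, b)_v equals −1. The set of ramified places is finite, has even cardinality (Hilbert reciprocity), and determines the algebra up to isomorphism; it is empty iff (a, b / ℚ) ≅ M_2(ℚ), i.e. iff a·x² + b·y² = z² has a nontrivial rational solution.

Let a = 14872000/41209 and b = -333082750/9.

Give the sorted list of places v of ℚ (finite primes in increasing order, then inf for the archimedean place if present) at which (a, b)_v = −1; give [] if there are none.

Mod squares: a ≡ 55, b ≡ -910. Check v ∈ {∞, 2, 3, 5, 7, 11, 13, 29}.
v=3: a=3^0·(≡1), b=3^-2·(≡2) mod 3; (1|3)=+1, (2|3)=-1; (−1)^{0·-2·1}·(+1)^-2·(-1)^0 = +1.
v=13: a=13^2·(≡10), b=13^1·(≡6) mod 13; (10|13)=+1, (6|13)=-1; (−1)^{2·1·6}·(+1)^1·(-1)^2 = +1.
v=29: a=29^-2·(≡11), b=29^0·(≡3) mod 29; (11|29)=-1, (3|29)=-1; (−1)^{-2·0·14}·(-1)^0·(-1)^-2 = +1.
v=2: v_2(a)=6, v_2(b)=1; units ≡ 7, 1 (mod 8); ε·ε+αω+βω = 1·0+6·0+1·0 ≡ 0  ⇒  (a,b)_2 = +1.
v=∞: 55 > 0 and -910 < 0  ⇒  (a,b)_∞ = +1.
v=7: a=7^-2·(≡3), b=7^1·(≡3) mod 7; (3|7)=-1, (3|7)=-1; (−1)^{-2·1·3}·(-1)^1·(-1)^-2 = -1.
v=11: a=11^1·(≡4), b=11^4·(≡1) mod 11; (4|11)=+1, (1|11)=+1; (−1)^{1·4·5}·(+1)^4·(+1)^1 = +1.
v=5: a=5^3·(≡4), b=5^3·(≡2) mod 5; (4|5)=+1, (2|5)=-1; (−1)^{3·3·2}·(+1)^3·(-1)^3 = -1.
Ram(55, -910) = {5, 7}; no ℚ_5-point on the conic.

[5, 7]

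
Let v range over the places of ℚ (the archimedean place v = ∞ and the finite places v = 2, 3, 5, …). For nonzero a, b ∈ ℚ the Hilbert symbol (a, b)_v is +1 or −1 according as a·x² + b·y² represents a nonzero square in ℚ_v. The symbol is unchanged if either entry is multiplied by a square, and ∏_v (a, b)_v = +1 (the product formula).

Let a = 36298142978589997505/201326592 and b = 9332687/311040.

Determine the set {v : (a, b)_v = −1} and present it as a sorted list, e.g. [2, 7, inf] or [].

[5, 17]

(a, b) ≡ (19635, 345) mod (ℚ^×)²; places V = {2, 3, 5, 7, 11, 13, 17, 23, ∞}.
(a,b)_∞: sgn(19635)=+, sgn(345)=+, so +1.
(a,b)_17: α=3, u≡9; β=0, v≡14 (mod 17); (9|17)=+1, (14|17)=-1; sign (−1)^0·+1^0·-1^3 = -1.
(a,b)_2: α=-26, β=-8; u≡3, v≡1 (mod 8); ε(u)ε(v)=1·0, αω(v)=-26·0, βω(u)=-8·1; sum ≡ 0  ⇒  +1.
(a,b)_23: α=4, u≡4; β=1, v≡17 (mod 23); (4|23)=+1, (17|23)=-1; sign (−1)^0·+1^1·-1^4 = +1.
(a,b)_7: α=5, u≡6; β=4, v≡1 (mod 7); (6|7)=-1, (1|7)=+1; sign (−1)^0·-1^4·+1^5 = +1.
(a,b)_13: α=4, u≡8; β=2, v≡6 (mod 13); (8|13)=-1, (6|13)=-1; sign (−1)^0·-1^2·-1^4 = +1.
(a,b)_5: α=1, u≡3; β=-1, v≡4 (mod 5); (3|5)=-1, (4|5)=+1; sign (−1)^0·-1^-1·+1^1 = -1.
(a,b)_11: α=1, u≡9; β=0, v≡3 (mod 11); (9|11)=+1, (3|11)=+1; sign (−1)^0·+1^0·+1^1 = +1.
(a,b)_3: α=-1, u≡2; β=-5, v≡1 (mod 3); (2|3)=-1, (1|3)=+1; sign (−1)^1·-1^-5·+1^-1 = +1.
|Ram(19635, 345)| = 2, even; anisotropic at {5, 17}.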